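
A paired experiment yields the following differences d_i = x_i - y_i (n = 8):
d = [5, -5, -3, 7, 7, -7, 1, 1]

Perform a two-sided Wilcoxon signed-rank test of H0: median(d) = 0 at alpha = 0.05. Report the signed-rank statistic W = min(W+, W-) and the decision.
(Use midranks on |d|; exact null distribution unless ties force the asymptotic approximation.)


Step 1: Drop any zero differences (none here) and take |d_i|.
|d| = [5, 5, 3, 7, 7, 7, 1, 1]
Step 2: Midrank |d_i| (ties get averaged ranks).
ranks: |5|->4.5, |5|->4.5, |3|->3, |7|->7, |7|->7, |7|->7, |1|->1.5, |1|->1.5
Step 3: Attach original signs; sum ranks with positive sign and with negative sign.
W+ = 4.5 + 7 + 7 + 1.5 + 1.5 = 21.5
W- = 4.5 + 3 + 7 = 14.5
(Check: W+ + W- = 36 should equal n(n+1)/2 = 36.)
Step 4: Test statistic W = min(W+, W-) = 14.5.
Step 5: Ties in |d|, so use the tie-corrected normal approximation.
        E[W] = n(n+1)/4 = 8*9/4 = 18.
        Tie groups: |d|=1 (t=2), |d|=5 (t=2), |d|=7 (t=3); sum(t^3 - t) = 36.
        Var[W] = n(n+1)(2n+1)/24 - sum(t^3-t)/48 = 1224/24 - 36/48 = 50.25.
        z = (W - E[W]) / sqrt(Var[W]) = (14.5 - 18) / 7.0887 = -0.4937.
        Two-sided p = 2*Phi(z) = 0.621488.
Step 6: alpha = 0.05. fail to reject H0.

W+ = 21.5, W- = 14.5, W = min = 14.5, p = 0.621488, fail to reject H0.


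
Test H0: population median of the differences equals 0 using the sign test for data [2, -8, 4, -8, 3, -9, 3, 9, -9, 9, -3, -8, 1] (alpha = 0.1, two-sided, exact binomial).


Step 1: Discard zero differences. Original n = 13; n_eff = number of nonzero differences = 13.
Nonzero differences (with sign): +2, -8, +4, -8, +3, -9, +3, +9, -9, +9, -3, -8, +1
Step 2: Count signs: positive = 7, negative = 6.
Step 3: Under H0: P(positive) = 0.5, so the number of positives S ~ Bin(13, 0.5).
Step 4: Two-sided exact p-value = sum of Bin(13,0.5) probabilities at or below the observed probability = 1.000000.
Step 5: alpha = 0.1. fail to reject H0.

n_eff = 13, pos = 7, neg = 6, p = 1.000000, fail to reject H0.


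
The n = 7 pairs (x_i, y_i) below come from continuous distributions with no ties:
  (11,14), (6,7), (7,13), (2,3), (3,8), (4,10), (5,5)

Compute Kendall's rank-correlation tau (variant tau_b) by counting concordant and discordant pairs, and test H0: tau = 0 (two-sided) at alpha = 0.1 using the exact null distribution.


Step 1: Enumerate the 21 unordered pairs (i,j) with i<j and classify each by sign(x_j-x_i) * sign(y_j-y_i).
  (1,2):dx=-5,dy=-7->C; (1,3):dx=-4,dy=-1->C; (1,4):dx=-9,dy=-11->C; (1,5):dx=-8,dy=-6->C
  (1,6):dx=-7,dy=-4->C; (1,7):dx=-6,dy=-9->C; (2,3):dx=+1,dy=+6->C; (2,4):dx=-4,dy=-4->C
  (2,5):dx=-3,dy=+1->D; (2,6):dx=-2,dy=+3->D; (2,7):dx=-1,dy=-2->C; (3,4):dx=-5,dy=-10->C
  (3,5):dx=-4,dy=-5->C; (3,6):dx=-3,dy=-3->C; (3,7):dx=-2,dy=-8->C; (4,5):dx=+1,dy=+5->C
  (4,6):dx=+2,dy=+7->C; (4,7):dx=+3,dy=+2->C; (5,6):dx=+1,dy=+2->C; (5,7):dx=+2,dy=-3->D
  (6,7):dx=+1,dy=-5->D
Step 2: C = 17, D = 4, total pairs = 21.
Step 3: tau = (C - D)/(n(n-1)/2) = (17 - 4)/21 = 0.619048.
Step 4: Exact two-sided p-value (enumerate n! = 5040 permutations of y under H0): p = 0.069048.
Step 5: alpha = 0.1. reject H0.

tau_b = 0.6190 (C=17, D=4), p = 0.069048, reject H0.


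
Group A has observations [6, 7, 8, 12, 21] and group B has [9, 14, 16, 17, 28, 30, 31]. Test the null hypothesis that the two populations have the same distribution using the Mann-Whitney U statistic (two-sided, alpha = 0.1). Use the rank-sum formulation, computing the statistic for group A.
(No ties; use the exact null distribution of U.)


Step 1: Combine and sort all 12 observations; assign midranks.
sorted (value, group): (6,X), (7,X), (8,X), (9,Y), (12,X), (14,Y), (16,Y), (17,Y), (21,X), (28,Y), (30,Y), (31,Y)
ranks: 6->1, 7->2, 8->3, 9->4, 12->5, 14->6, 16->7, 17->8, 21->9, 28->10, 30->11, 31->12
Step 2: Rank sum for X: R1 = 1 + 2 + 3 + 5 + 9 = 20.
Step 3: U_X = R1 - n1(n1+1)/2 = 20 - 5*6/2 = 20 - 15 = 5.
       U_Y = n1*n2 - U_X = 35 - 5 = 30.
Step 4: No ties, so the exact null distribution of U (based on enumerating the C(12,5) = 792 equally likely rank assignments) gives the two-sided p-value.
Step 5: p-value = 0.047980; compare to alpha = 0.1. reject H0.

U_X = 5, p = 0.047980, reject H0 at alpha = 0.1.


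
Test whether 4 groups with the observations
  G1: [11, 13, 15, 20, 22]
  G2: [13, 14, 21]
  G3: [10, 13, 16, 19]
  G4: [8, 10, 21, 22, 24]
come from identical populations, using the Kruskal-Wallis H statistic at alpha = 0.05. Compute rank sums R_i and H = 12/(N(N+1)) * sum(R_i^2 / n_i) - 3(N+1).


Step 1: Combine all N = 17 observations and assign midranks.
sorted (value, group, rank): (8,G4,1), (10,G3,2.5), (10,G4,2.5), (11,G1,4), (13,G1,6), (13,G2,6), (13,G3,6), (14,G2,8), (15,G1,9), (16,G3,10), (19,G3,11), (20,G1,12), (21,G2,13.5), (21,G4,13.5), (22,G1,15.5), (22,G4,15.5), (24,G4,17)
Step 2: Sum ranks within each group.
R_1 = 46.5 (n_1 = 5)
R_2 = 27.5 (n_2 = 3)
R_3 = 29.5 (n_3 = 4)
R_4 = 49.5 (n_4 = 5)
Step 3: H = 12/(N(N+1)) * sum(R_i^2/n_i) - 3(N+1)
     = 12/(17*18) * (46.5^2/5 + 27.5^2/3 + 29.5^2/4 + 49.5^2/5) - 3*18
     = 0.039216 * 1392.15 - 54
     = 0.593954.
Step 4: Ties present; correction factor C = 1 - 42/(17^3 - 17) = 0.991422. Corrected H = 0.593954 / 0.991422 = 0.599094.
Step 5: Under H0, H ~ chi^2(3); p-value = 0.896640.
Step 6: alpha = 0.05. fail to reject H0.

H = 0.5991, df = 3, p = 0.896640, fail to reject H0.


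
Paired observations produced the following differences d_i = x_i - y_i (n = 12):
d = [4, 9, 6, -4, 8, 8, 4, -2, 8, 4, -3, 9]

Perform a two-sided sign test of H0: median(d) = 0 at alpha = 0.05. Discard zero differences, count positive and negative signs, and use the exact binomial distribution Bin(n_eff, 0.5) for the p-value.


Step 1: Discard zero differences. Original n = 12; n_eff = number of nonzero differences = 12.
Nonzero differences (with sign): +4, +9, +6, -4, +8, +8, +4, -2, +8, +4, -3, +9
Step 2: Count signs: positive = 9, negative = 3.
Step 3: Under H0: P(positive) = 0.5, so the number of positives S ~ Bin(12, 0.5).
Step 4: Two-sided exact p-value = sum of Bin(12,0.5) probabilities at or below the observed probability = 0.145996.
Step 5: alpha = 0.05. fail to reject H0.

n_eff = 12, pos = 9, neg = 3, p = 0.145996, fail to reject H0.


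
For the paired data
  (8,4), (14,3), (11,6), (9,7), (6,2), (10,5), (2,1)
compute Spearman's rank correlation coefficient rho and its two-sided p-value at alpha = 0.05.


Step 1: Rank x and y separately (midranks; no ties here).
rank(x): 8->3, 14->7, 11->6, 9->4, 6->2, 10->5, 2->1
rank(y): 4->4, 3->3, 6->6, 7->7, 2->2, 5->5, 1->1
Step 2: d_i = R_x(i) - R_y(i); compute d_i^2.
  (3-4)^2=1, (7-3)^2=16, (6-6)^2=0, (4-7)^2=9, (2-2)^2=0, (5-5)^2=0, (1-1)^2=0
sum(d^2) = 26.
Step 3: rho = 1 - 6*26 / (7*(7^2 - 1)) = 1 - 156/336 = 0.535714.
Step 4: Under H0, t = rho * sqrt((n-2)/(1-rho^2)) = 1.4186 ~ t(5).
Step 5: Two-sided p-value from the t-distribution with 5 df = 0.215217.
Step 6: alpha = 0.05. fail to reject H0.

rho = 0.5357, p = 0.215217, fail to reject H0 at alpha = 0.05.


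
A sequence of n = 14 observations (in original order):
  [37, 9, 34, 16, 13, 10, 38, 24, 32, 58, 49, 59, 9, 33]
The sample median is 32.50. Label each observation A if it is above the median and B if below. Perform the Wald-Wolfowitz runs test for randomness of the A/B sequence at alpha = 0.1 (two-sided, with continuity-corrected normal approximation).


Step 1: Compute median = 32.50; label A = above, B = below.
Labels in order: ABABBBABBAAABA  (n_A = 7, n_B = 7)
Step 2: Count runs R = 9.
Step 3: Under H0 (random ordering), E[R] = 2*n_A*n_B/(n_A+n_B) + 1 = 2*7*7/14 + 1 = 8.0000.
        Var[R] = 2*n_A*n_B*(2*n_A*n_B - n_A - n_B) / ((n_A+n_B)^2 * (n_A+n_B-1)) = 8232/2548 = 3.2308.
        SD[R] = 1.7974.
Step 4: Continuity-corrected z = (R - 0.5 - E[R]) / SD[R] = (9 - 0.5 - 8.0000) / 1.7974 = 0.2782.
Step 5: Two-sided p-value via normal approximation = 2*(1 - Phi(|z|)) = 0.780879.
Step 6: alpha = 0.1. fail to reject H0.

R = 9, z = 0.2782, p = 0.780879, fail to reject H0.


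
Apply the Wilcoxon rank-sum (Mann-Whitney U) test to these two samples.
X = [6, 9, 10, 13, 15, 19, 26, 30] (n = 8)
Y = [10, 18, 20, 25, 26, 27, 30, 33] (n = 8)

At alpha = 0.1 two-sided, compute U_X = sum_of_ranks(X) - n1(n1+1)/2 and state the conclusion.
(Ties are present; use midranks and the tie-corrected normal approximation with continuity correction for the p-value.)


Step 1: Combine and sort all 16 observations; assign midranks.
sorted (value, group): (6,X), (9,X), (10,X), (10,Y), (13,X), (15,X), (18,Y), (19,X), (20,Y), (25,Y), (26,X), (26,Y), (27,Y), (30,X), (30,Y), (33,Y)
ranks: 6->1, 9->2, 10->3.5, 10->3.5, 13->5, 15->6, 18->7, 19->8, 20->9, 25->10, 26->11.5, 26->11.5, 27->13, 30->14.5, 30->14.5, 33->16
Step 2: Rank sum for X: R1 = 1 + 2 + 3.5 + 5 + 6 + 8 + 11.5 + 14.5 = 51.5.
Step 3: U_X = R1 - n1(n1+1)/2 = 51.5 - 8*9/2 = 51.5 - 36 = 15.5.
       U_Y = n1*n2 - U_X = 64 - 15.5 = 48.5.
Step 4: Ties are present, so use the tie-corrected normal approximation (with continuity correction) for the p-value.
Step 5: p-value = 0.092171; compare to alpha = 0.1. reject H0.

U_X = 15.5, p = 0.092171, reject H0 at alpha = 0.1.


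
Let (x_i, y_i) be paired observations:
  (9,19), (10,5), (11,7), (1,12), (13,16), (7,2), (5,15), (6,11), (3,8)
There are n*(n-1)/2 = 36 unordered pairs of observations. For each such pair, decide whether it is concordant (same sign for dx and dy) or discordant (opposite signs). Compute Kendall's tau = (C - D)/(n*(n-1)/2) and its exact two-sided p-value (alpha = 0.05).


Step 1: Enumerate the 36 unordered pairs (i,j) with i<j and classify each by sign(x_j-x_i) * sign(y_j-y_i).
  (1,2):dx=+1,dy=-14->D; (1,3):dx=+2,dy=-12->D; (1,4):dx=-8,dy=-7->C; (1,5):dx=+4,dy=-3->D
  (1,6):dx=-2,dy=-17->C; (1,7):dx=-4,dy=-4->C; (1,8):dx=-3,dy=-8->C; (1,9):dx=-6,dy=-11->C
  (2,3):dx=+1,dy=+2->C; (2,4):dx=-9,dy=+7->D; (2,5):dx=+3,dy=+11->C; (2,6):dx=-3,dy=-3->C
  (2,7):dx=-5,dy=+10->D; (2,8):dx=-4,dy=+6->D; (2,9):dx=-7,dy=+3->D; (3,4):dx=-10,dy=+5->D
  (3,5):dx=+2,dy=+9->C; (3,6):dx=-4,dy=-5->C; (3,7):dx=-6,dy=+8->D; (3,8):dx=-5,dy=+4->D
  (3,9):dx=-8,dy=+1->D; (4,5):dx=+12,dy=+4->C; (4,6):dx=+6,dy=-10->D; (4,7):dx=+4,dy=+3->C
  (4,8):dx=+5,dy=-1->D; (4,9):dx=+2,dy=-4->D; (5,6):dx=-6,dy=-14->C; (5,7):dx=-8,dy=-1->C
  (5,8):dx=-7,dy=-5->C; (5,9):dx=-10,dy=-8->C; (6,7):dx=-2,dy=+13->D; (6,8):dx=-1,dy=+9->D
  (6,9):dx=-4,dy=+6->D; (7,8):dx=+1,dy=-4->D; (7,9):dx=-2,dy=-7->C; (8,9):dx=-3,dy=-3->C
Step 2: C = 18, D = 18, total pairs = 36.
Step 3: tau = (C - D)/(n(n-1)/2) = (18 - 18)/36 = 0.000000.
Step 4: Exact two-sided p-value (enumerate n! = 362880 permutations of y under H0): p = 1.000000.
Step 5: alpha = 0.05. fail to reject H0.

tau_b = 0.0000 (C=18, D=18), p = 1.000000, fail to reject H0.


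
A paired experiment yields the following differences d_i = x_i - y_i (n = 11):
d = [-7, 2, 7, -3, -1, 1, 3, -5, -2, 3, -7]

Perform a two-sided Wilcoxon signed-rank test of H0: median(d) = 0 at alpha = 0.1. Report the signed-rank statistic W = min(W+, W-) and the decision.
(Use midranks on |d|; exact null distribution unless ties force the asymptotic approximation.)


Step 1: Drop any zero differences (none here) and take |d_i|.
|d| = [7, 2, 7, 3, 1, 1, 3, 5, 2, 3, 7]
Step 2: Midrank |d_i| (ties get averaged ranks).
ranks: |7|->10, |2|->3.5, |7|->10, |3|->6, |1|->1.5, |1|->1.5, |3|->6, |5|->8, |2|->3.5, |3|->6, |7|->10
Step 3: Attach original signs; sum ranks with positive sign and with negative sign.
W+ = 3.5 + 10 + 1.5 + 6 + 6 = 27
W- = 10 + 6 + 1.5 + 8 + 3.5 + 10 = 39
(Check: W+ + W- = 66 should equal n(n+1)/2 = 66.)
Step 4: Test statistic W = min(W+, W-) = 27.
Step 5: Ties in |d|, so use the tie-corrected normal approximation.
        E[W] = n(n+1)/4 = 11*12/4 = 33.
        Tie groups: |d|=1 (t=2), |d|=2 (t=2), |d|=3 (t=3), |d|=7 (t=3); sum(t^3 - t) = 60.
        Var[W] = n(n+1)(2n+1)/24 - sum(t^3-t)/48 = 3036/24 - 60/48 = 125.25.
        z = (W - E[W]) / sqrt(Var[W]) = (27 - 33) / 11.1915 = -0.5361.
        Two-sided p = 2*Phi(z) = 0.591875.
Step 6: alpha = 0.1. fail to reject H0.

W+ = 27, W- = 39, W = min = 27, p = 0.591875, fail to reject H0.


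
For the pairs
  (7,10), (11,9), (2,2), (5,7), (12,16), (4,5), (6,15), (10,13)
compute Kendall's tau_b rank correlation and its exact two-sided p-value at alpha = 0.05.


Step 1: Enumerate the 28 unordered pairs (i,j) with i<j and classify each by sign(x_j-x_i) * sign(y_j-y_i).
  (1,2):dx=+4,dy=-1->D; (1,3):dx=-5,dy=-8->C; (1,4):dx=-2,dy=-3->C; (1,5):dx=+5,dy=+6->C
  (1,6):dx=-3,dy=-5->C; (1,7):dx=-1,dy=+5->D; (1,8):dx=+3,dy=+3->C; (2,3):dx=-9,dy=-7->C
  (2,4):dx=-6,dy=-2->C; (2,5):dx=+1,dy=+7->C; (2,6):dx=-7,dy=-4->C; (2,7):dx=-5,dy=+6->D
  (2,8):dx=-1,dy=+4->D; (3,4):dx=+3,dy=+5->C; (3,5):dx=+10,dy=+14->C; (3,6):dx=+2,dy=+3->C
  (3,7):dx=+4,dy=+13->C; (3,8):dx=+8,dy=+11->C; (4,5):dx=+7,dy=+9->C; (4,6):dx=-1,dy=-2->C
  (4,7):dx=+1,dy=+8->C; (4,8):dx=+5,dy=+6->C; (5,6):dx=-8,dy=-11->C; (5,7):dx=-6,dy=-1->C
  (5,8):dx=-2,dy=-3->C; (6,7):dx=+2,dy=+10->C; (6,8):dx=+6,dy=+8->C; (7,8):dx=+4,dy=-2->D
Step 2: C = 23, D = 5, total pairs = 28.
Step 3: tau = (C - D)/(n(n-1)/2) = (23 - 5)/28 = 0.642857.
Step 4: Exact two-sided p-value (enumerate n! = 40320 permutations of y under H0): p = 0.031151.
Step 5: alpha = 0.05. reject H0.

tau_b = 0.6429 (C=23, D=5), p = 0.031151, reject H0.


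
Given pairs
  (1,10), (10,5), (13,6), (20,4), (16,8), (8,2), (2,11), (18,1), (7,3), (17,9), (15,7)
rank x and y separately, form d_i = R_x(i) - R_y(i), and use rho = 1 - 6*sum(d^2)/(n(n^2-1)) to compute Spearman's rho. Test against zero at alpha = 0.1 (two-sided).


Step 1: Rank x and y separately (midranks; no ties here).
rank(x): 1->1, 10->5, 13->6, 20->11, 16->8, 8->4, 2->2, 18->10, 7->3, 17->9, 15->7
rank(y): 10->10, 5->5, 6->6, 4->4, 8->8, 2->2, 11->11, 1->1, 3->3, 9->9, 7->7
Step 2: d_i = R_x(i) - R_y(i); compute d_i^2.
  (1-10)^2=81, (5-5)^2=0, (6-6)^2=0, (11-4)^2=49, (8-8)^2=0, (4-2)^2=4, (2-11)^2=81, (10-1)^2=81, (3-3)^2=0, (9-9)^2=0, (7-7)^2=0
sum(d^2) = 296.
Step 3: rho = 1 - 6*296 / (11*(11^2 - 1)) = 1 - 1776/1320 = -0.345455.
Step 4: Under H0, t = rho * sqrt((n-2)/(1-rho^2)) = -1.1044 ~ t(9).
Step 5: Two-sided p-value from the t-distribution with 9 df = 0.298089.
Step 6: alpha = 0.1. fail to reject H0.

rho = -0.3455, p = 0.298089, fail to reject H0 at alpha = 0.1.


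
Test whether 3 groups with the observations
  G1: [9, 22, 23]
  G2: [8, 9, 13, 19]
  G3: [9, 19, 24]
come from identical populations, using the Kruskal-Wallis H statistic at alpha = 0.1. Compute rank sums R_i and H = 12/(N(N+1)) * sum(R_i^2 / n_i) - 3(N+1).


Step 1: Combine all N = 10 observations and assign midranks.
sorted (value, group, rank): (8,G2,1), (9,G1,3), (9,G2,3), (9,G3,3), (13,G2,5), (19,G2,6.5), (19,G3,6.5), (22,G1,8), (23,G1,9), (24,G3,10)
Step 2: Sum ranks within each group.
R_1 = 20 (n_1 = 3)
R_2 = 15.5 (n_2 = 4)
R_3 = 19.5 (n_3 = 3)
Step 3: H = 12/(N(N+1)) * sum(R_i^2/n_i) - 3(N+1)
     = 12/(10*11) * (20^2/3 + 15.5^2/4 + 19.5^2/3) - 3*11
     = 0.109091 * 320.146 - 33
     = 1.925000.
Step 4: Ties present; correction factor C = 1 - 30/(10^3 - 10) = 0.969697. Corrected H = 1.925000 / 0.969697 = 1.985156.
Step 5: Under H0, H ~ chi^2(2); p-value = 0.370620.
Step 6: alpha = 0.1. fail to reject H0.

H = 1.9852, df = 2, p = 0.370620, fail to reject H0.


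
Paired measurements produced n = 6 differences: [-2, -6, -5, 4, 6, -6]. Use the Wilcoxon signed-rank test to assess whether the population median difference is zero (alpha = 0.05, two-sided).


Step 1: Drop any zero differences (none here) and take |d_i|.
|d| = [2, 6, 5, 4, 6, 6]
Step 2: Midrank |d_i| (ties get averaged ranks).
ranks: |2|->1, |6|->5, |5|->3, |4|->2, |6|->5, |6|->5
Step 3: Attach original signs; sum ranks with positive sign and with negative sign.
W+ = 2 + 5 = 7
W- = 1 + 5 + 3 + 5 = 14
(Check: W+ + W- = 21 should equal n(n+1)/2 = 21.)
Step 4: Test statistic W = min(W+, W-) = 7.
Step 5: Ties in |d|, so use the tie-corrected normal approximation.
        E[W] = n(n+1)/4 = 6*7/4 = 10.5.
        Tie groups: |d|=6 (t=3); sum(t^3 - t) = 24.
        Var[W] = n(n+1)(2n+1)/24 - sum(t^3-t)/48 = 546/24 - 24/48 = 22.25.
        z = (W - E[W]) / sqrt(Var[W]) = (7 - 10.5) / 4.7170 = -0.7420.
        Two-sided p = 2*Phi(z) = 0.458088.
Step 6: alpha = 0.05. fail to reject H0.

W+ = 7, W- = 14, W = min = 7, p = 0.458088, fail to reject H0.


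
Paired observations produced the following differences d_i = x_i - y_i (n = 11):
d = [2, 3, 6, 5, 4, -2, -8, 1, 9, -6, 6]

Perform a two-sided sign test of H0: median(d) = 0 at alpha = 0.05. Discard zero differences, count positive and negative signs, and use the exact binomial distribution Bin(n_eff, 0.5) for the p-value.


Step 1: Discard zero differences. Original n = 11; n_eff = number of nonzero differences = 11.
Nonzero differences (with sign): +2, +3, +6, +5, +4, -2, -8, +1, +9, -6, +6
Step 2: Count signs: positive = 8, negative = 3.
Step 3: Under H0: P(positive) = 0.5, so the number of positives S ~ Bin(11, 0.5).
Step 4: Two-sided exact p-value = sum of Bin(11,0.5) probabilities at or below the observed probability = 0.226562.
Step 5: alpha = 0.05. fail to reject H0.

n_eff = 11, pos = 8, neg = 3, p = 0.226562, fail to reject H0.


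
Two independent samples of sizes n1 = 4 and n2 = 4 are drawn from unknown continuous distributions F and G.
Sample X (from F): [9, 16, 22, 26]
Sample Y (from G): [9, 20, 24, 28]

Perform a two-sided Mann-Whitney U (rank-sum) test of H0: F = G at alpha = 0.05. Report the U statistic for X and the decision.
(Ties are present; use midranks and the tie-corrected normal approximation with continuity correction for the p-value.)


Step 1: Combine and sort all 8 observations; assign midranks.
sorted (value, group): (9,X), (9,Y), (16,X), (20,Y), (22,X), (24,Y), (26,X), (28,Y)
ranks: 9->1.5, 9->1.5, 16->3, 20->4, 22->5, 24->6, 26->7, 28->8
Step 2: Rank sum for X: R1 = 1.5 + 3 + 5 + 7 = 16.5.
Step 3: U_X = R1 - n1(n1+1)/2 = 16.5 - 4*5/2 = 16.5 - 10 = 6.5.
       U_Y = n1*n2 - U_X = 16 - 6.5 = 9.5.
Step 4: Ties are present, so use the tie-corrected normal approximation (with continuity correction) for the p-value.
Step 5: p-value = 0.771503; compare to alpha = 0.05. fail to reject H0.

U_X = 6.5, p = 0.771503, fail to reject H0 at alpha = 0.05.


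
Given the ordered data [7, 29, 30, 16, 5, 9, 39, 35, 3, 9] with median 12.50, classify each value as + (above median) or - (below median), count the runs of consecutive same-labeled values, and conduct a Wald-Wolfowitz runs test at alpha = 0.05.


Step 1: Compute median = 12.50; label A = above, B = below.
Labels in order: BAAABBAABB  (n_A = 5, n_B = 5)
Step 2: Count runs R = 5.
Step 3: Under H0 (random ordering), E[R] = 2*n_A*n_B/(n_A+n_B) + 1 = 2*5*5/10 + 1 = 6.0000.
        Var[R] = 2*n_A*n_B*(2*n_A*n_B - n_A - n_B) / ((n_A+n_B)^2 * (n_A+n_B-1)) = 2000/900 = 2.2222.
        SD[R] = 1.4907.
Step 4: Continuity-corrected z = (R + 0.5 - E[R]) / SD[R] = (5 + 0.5 - 6.0000) / 1.4907 = -0.3354.
Step 5: Two-sided p-value via normal approximation = 2*(1 - Phi(|z|)) = 0.737316.
Step 6: alpha = 0.05. fail to reject H0.

R = 5, z = -0.3354, p = 0.737316, fail to reject H0.


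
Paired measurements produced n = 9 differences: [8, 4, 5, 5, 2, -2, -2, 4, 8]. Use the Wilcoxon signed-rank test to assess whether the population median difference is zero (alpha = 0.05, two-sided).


Step 1: Drop any zero differences (none here) and take |d_i|.
|d| = [8, 4, 5, 5, 2, 2, 2, 4, 8]
Step 2: Midrank |d_i| (ties get averaged ranks).
ranks: |8|->8.5, |4|->4.5, |5|->6.5, |5|->6.5, |2|->2, |2|->2, |2|->2, |4|->4.5, |8|->8.5
Step 3: Attach original signs; sum ranks with positive sign and with negative sign.
W+ = 8.5 + 4.5 + 6.5 + 6.5 + 2 + 4.5 + 8.5 = 41
W- = 2 + 2 = 4
(Check: W+ + W- = 45 should equal n(n+1)/2 = 45.)
Step 4: Test statistic W = min(W+, W-) = 4.
Step 5: Ties in |d|, so use the tie-corrected normal approximation.
        E[W] = n(n+1)/4 = 9*10/4 = 22.5.
        Tie groups: |d|=2 (t=3), |d|=4 (t=2), |d|=5 (t=2), |d|=8 (t=2); sum(t^3 - t) = 42.
        Var[W] = n(n+1)(2n+1)/24 - sum(t^3-t)/48 = 1710/24 - 42/48 = 70.375.
        z = (W - E[W]) / sqrt(Var[W]) = (4 - 22.5) / 8.3890 = -2.2053.
        Two-sided p = 2*Phi(z) = 0.027435.
Step 6: alpha = 0.05. reject H0.

W+ = 41, W- = 4, W = min = 4, p = 0.027435, reject H0.


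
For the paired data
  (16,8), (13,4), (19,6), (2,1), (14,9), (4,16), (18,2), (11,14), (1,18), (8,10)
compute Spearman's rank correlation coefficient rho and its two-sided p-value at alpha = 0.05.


Step 1: Rank x and y separately (midranks; no ties here).
rank(x): 16->8, 13->6, 19->10, 2->2, 14->7, 4->3, 18->9, 11->5, 1->1, 8->4
rank(y): 8->5, 4->3, 6->4, 1->1, 9->6, 16->9, 2->2, 14->8, 18->10, 10->7
Step 2: d_i = R_x(i) - R_y(i); compute d_i^2.
  (8-5)^2=9, (6-3)^2=9, (10-4)^2=36, (2-1)^2=1, (7-6)^2=1, (3-9)^2=36, (9-2)^2=49, (5-8)^2=9, (1-10)^2=81, (4-7)^2=9
sum(d^2) = 240.
Step 3: rho = 1 - 6*240 / (10*(10^2 - 1)) = 1 - 1440/990 = -0.454545.
Step 4: Under H0, t = rho * sqrt((n-2)/(1-rho^2)) = -1.4434 ~ t(8).
Step 5: Two-sided p-value from the t-distribution with 8 df = 0.186905.
Step 6: alpha = 0.05. fail to reject H0.

rho = -0.4545, p = 0.186905, fail to reject H0 at alpha = 0.05.


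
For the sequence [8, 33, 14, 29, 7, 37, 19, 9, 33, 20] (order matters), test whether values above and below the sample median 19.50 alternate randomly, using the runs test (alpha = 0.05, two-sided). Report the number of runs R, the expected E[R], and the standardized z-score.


Step 1: Compute median = 19.50; label A = above, B = below.
Labels in order: BABABABBAA  (n_A = 5, n_B = 5)
Step 2: Count runs R = 8.
Step 3: Under H0 (random ordering), E[R] = 2*n_A*n_B/(n_A+n_B) + 1 = 2*5*5/10 + 1 = 6.0000.
        Var[R] = 2*n_A*n_B*(2*n_A*n_B - n_A - n_B) / ((n_A+n_B)^2 * (n_A+n_B-1)) = 2000/900 = 2.2222.
        SD[R] = 1.4907.
Step 4: Continuity-corrected z = (R - 0.5 - E[R]) / SD[R] = (8 - 0.5 - 6.0000) / 1.4907 = 1.0062.
Step 5: Two-sided p-value via normal approximation = 2*(1 - Phi(|z|)) = 0.314305.
Step 6: alpha = 0.05. fail to reject H0.

R = 8, z = 1.0062, p = 0.314305, fail to reject H0.


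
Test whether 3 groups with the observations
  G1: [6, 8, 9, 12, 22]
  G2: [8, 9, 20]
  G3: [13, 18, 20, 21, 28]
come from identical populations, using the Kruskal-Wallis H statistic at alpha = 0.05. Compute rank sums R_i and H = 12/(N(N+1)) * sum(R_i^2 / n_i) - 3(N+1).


Step 1: Combine all N = 13 observations and assign midranks.
sorted (value, group, rank): (6,G1,1), (8,G1,2.5), (8,G2,2.5), (9,G1,4.5), (9,G2,4.5), (12,G1,6), (13,G3,7), (18,G3,8), (20,G2,9.5), (20,G3,9.5), (21,G3,11), (22,G1,12), (28,G3,13)
Step 2: Sum ranks within each group.
R_1 = 26 (n_1 = 5)
R_2 = 16.5 (n_2 = 3)
R_3 = 48.5 (n_3 = 5)
Step 3: H = 12/(N(N+1)) * sum(R_i^2/n_i) - 3(N+1)
     = 12/(13*14) * (26^2/5 + 16.5^2/3 + 48.5^2/5) - 3*14
     = 0.065934 * 696.4 - 42
     = 3.916484.
Step 4: Ties present; correction factor C = 1 - 18/(13^3 - 13) = 0.991758. Corrected H = 3.916484 / 0.991758 = 3.949030.
Step 5: Under H0, H ~ chi^2(2); p-value = 0.138829.
Step 6: alpha = 0.05. fail to reject H0.

H = 3.9490, df = 2, p = 0.138829, fail to reject H0.


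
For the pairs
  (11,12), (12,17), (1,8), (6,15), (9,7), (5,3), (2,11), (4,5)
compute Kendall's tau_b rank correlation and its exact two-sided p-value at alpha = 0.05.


Step 1: Enumerate the 28 unordered pairs (i,j) with i<j and classify each by sign(x_j-x_i) * sign(y_j-y_i).
  (1,2):dx=+1,dy=+5->C; (1,3):dx=-10,dy=-4->C; (1,4):dx=-5,dy=+3->D; (1,5):dx=-2,dy=-5->C
  (1,6):dx=-6,dy=-9->C; (1,7):dx=-9,dy=-1->C; (1,8):dx=-7,dy=-7->C; (2,3):dx=-11,dy=-9->C
  (2,4):dx=-6,dy=-2->C; (2,5):dx=-3,dy=-10->C; (2,6):dx=-7,dy=-14->C; (2,7):dx=-10,dy=-6->C
  (2,8):dx=-8,dy=-12->C; (3,4):dx=+5,dy=+7->C; (3,5):dx=+8,dy=-1->D; (3,6):dx=+4,dy=-5->D
  (3,7):dx=+1,dy=+3->C; (3,8):dx=+3,dy=-3->D; (4,5):dx=+3,dy=-8->D; (4,6):dx=-1,dy=-12->C
  (4,7):dx=-4,dy=-4->C; (4,8):dx=-2,dy=-10->C; (5,6):dx=-4,dy=-4->C; (5,7):dx=-7,dy=+4->D
  (5,8):dx=-5,dy=-2->C; (6,7):dx=-3,dy=+8->D; (6,8):dx=-1,dy=+2->D; (7,8):dx=+2,dy=-6->D
Step 2: C = 19, D = 9, total pairs = 28.
Step 3: tau = (C - D)/(n(n-1)/2) = (19 - 9)/28 = 0.357143.
Step 4: Exact two-sided p-value (enumerate n! = 40320 permutations of y under H0): p = 0.275099.
Step 5: alpha = 0.05. fail to reject H0.

tau_b = 0.3571 (C=19, D=9), p = 0.275099, fail to reject H0.


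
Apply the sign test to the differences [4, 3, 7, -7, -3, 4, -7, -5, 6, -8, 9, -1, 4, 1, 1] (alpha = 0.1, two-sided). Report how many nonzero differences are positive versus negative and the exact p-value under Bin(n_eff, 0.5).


Step 1: Discard zero differences. Original n = 15; n_eff = number of nonzero differences = 15.
Nonzero differences (with sign): +4, +3, +7, -7, -3, +4, -7, -5, +6, -8, +9, -1, +4, +1, +1
Step 2: Count signs: positive = 9, negative = 6.
Step 3: Under H0: P(positive) = 0.5, so the number of positives S ~ Bin(15, 0.5).
Step 4: Two-sided exact p-value = sum of Bin(15,0.5) probabilities at or below the observed probability = 0.607239.
Step 5: alpha = 0.1. fail to reject H0.

n_eff = 15, pos = 9, neg = 6, p = 0.607239, fail to reject H0.


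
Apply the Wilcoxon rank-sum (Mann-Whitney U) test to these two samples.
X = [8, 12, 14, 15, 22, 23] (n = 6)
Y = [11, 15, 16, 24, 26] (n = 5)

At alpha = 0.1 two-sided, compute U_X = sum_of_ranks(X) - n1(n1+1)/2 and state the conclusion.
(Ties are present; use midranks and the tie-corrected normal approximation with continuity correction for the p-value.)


Step 1: Combine and sort all 11 observations; assign midranks.
sorted (value, group): (8,X), (11,Y), (12,X), (14,X), (15,X), (15,Y), (16,Y), (22,X), (23,X), (24,Y), (26,Y)
ranks: 8->1, 11->2, 12->3, 14->4, 15->5.5, 15->5.5, 16->7, 22->8, 23->9, 24->10, 26->11
Step 2: Rank sum for X: R1 = 1 + 3 + 4 + 5.5 + 8 + 9 = 30.5.
Step 3: U_X = R1 - n1(n1+1)/2 = 30.5 - 6*7/2 = 30.5 - 21 = 9.5.
       U_Y = n1*n2 - U_X = 30 - 9.5 = 20.5.
Step 4: Ties are present, so use the tie-corrected normal approximation (with continuity correction) for the p-value.
Step 5: p-value = 0.360216; compare to alpha = 0.1. fail to reject H0.

U_X = 9.5, p = 0.360216, fail to reject H0 at alpha = 0.1.


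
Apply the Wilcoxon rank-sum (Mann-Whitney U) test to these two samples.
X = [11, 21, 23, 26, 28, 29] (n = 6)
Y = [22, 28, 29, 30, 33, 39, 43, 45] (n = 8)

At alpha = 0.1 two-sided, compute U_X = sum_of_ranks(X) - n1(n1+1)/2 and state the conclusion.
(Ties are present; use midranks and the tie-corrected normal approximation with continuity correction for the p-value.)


Step 1: Combine and sort all 14 observations; assign midranks.
sorted (value, group): (11,X), (21,X), (22,Y), (23,X), (26,X), (28,X), (28,Y), (29,X), (29,Y), (30,Y), (33,Y), (39,Y), (43,Y), (45,Y)
ranks: 11->1, 21->2, 22->3, 23->4, 26->5, 28->6.5, 28->6.5, 29->8.5, 29->8.5, 30->10, 33->11, 39->12, 43->13, 45->14
Step 2: Rank sum for X: R1 = 1 + 2 + 4 + 5 + 6.5 + 8.5 = 27.
Step 3: U_X = R1 - n1(n1+1)/2 = 27 - 6*7/2 = 27 - 21 = 6.
       U_Y = n1*n2 - U_X = 48 - 6 = 42.
Step 4: Ties are present, so use the tie-corrected normal approximation (with continuity correction) for the p-value.
Step 5: p-value = 0.023560; compare to alpha = 0.1. reject H0.

U_X = 6, p = 0.023560, reject H0 at alpha = 0.1.


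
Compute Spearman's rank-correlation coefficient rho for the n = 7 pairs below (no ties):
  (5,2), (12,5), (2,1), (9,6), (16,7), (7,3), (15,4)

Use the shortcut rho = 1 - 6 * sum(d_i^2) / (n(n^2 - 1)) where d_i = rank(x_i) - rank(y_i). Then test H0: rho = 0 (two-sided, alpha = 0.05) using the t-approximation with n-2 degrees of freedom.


Step 1: Rank x and y separately (midranks; no ties here).
rank(x): 5->2, 12->5, 2->1, 9->4, 16->7, 7->3, 15->6
rank(y): 2->2, 5->5, 1->1, 6->6, 7->7, 3->3, 4->4
Step 2: d_i = R_x(i) - R_y(i); compute d_i^2.
  (2-2)^2=0, (5-5)^2=0, (1-1)^2=0, (4-6)^2=4, (7-7)^2=0, (3-3)^2=0, (6-4)^2=4
sum(d^2) = 8.
Step 3: rho = 1 - 6*8 / (7*(7^2 - 1)) = 1 - 48/336 = 0.857143.
Step 4: Under H0, t = rho * sqrt((n-2)/(1-rho^2)) = 3.7210 ~ t(5).
Step 5: Two-sided p-value from the t-distribution with 5 df = 0.013697.
Step 6: alpha = 0.05. reject H0.

rho = 0.8571, p = 0.013697, reject H0 at alpha = 0.05.


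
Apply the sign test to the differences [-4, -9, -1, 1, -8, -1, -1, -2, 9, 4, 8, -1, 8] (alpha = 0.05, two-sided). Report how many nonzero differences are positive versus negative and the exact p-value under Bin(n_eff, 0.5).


Step 1: Discard zero differences. Original n = 13; n_eff = number of nonzero differences = 13.
Nonzero differences (with sign): -4, -9, -1, +1, -8, -1, -1, -2, +9, +4, +8, -1, +8
Step 2: Count signs: positive = 5, negative = 8.
Step 3: Under H0: P(positive) = 0.5, so the number of positives S ~ Bin(13, 0.5).
Step 4: Two-sided exact p-value = sum of Bin(13,0.5) probabilities at or below the observed probability = 0.581055.
Step 5: alpha = 0.05. fail to reject H0.

n_eff = 13, pos = 5, neg = 8, p = 0.581055, fail to reject H0.


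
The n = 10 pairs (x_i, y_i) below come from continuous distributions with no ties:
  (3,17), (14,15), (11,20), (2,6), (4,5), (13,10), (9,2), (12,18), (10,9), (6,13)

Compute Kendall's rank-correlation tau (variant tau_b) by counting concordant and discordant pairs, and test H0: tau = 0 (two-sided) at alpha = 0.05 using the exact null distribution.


Step 1: Enumerate the 45 unordered pairs (i,j) with i<j and classify each by sign(x_j-x_i) * sign(y_j-y_i).
  (1,2):dx=+11,dy=-2->D; (1,3):dx=+8,dy=+3->C; (1,4):dx=-1,dy=-11->C; (1,5):dx=+1,dy=-12->D
  (1,6):dx=+10,dy=-7->D; (1,7):dx=+6,dy=-15->D; (1,8):dx=+9,dy=+1->C; (1,9):dx=+7,dy=-8->D
  (1,10):dx=+3,dy=-4->D; (2,3):dx=-3,dy=+5->D; (2,4):dx=-12,dy=-9->C; (2,5):dx=-10,dy=-10->C
  (2,6):dx=-1,dy=-5->C; (2,7):dx=-5,dy=-13->C; (2,8):dx=-2,dy=+3->D; (2,9):dx=-4,dy=-6->C
  (2,10):dx=-8,dy=-2->C; (3,4):dx=-9,dy=-14->C; (3,5):dx=-7,dy=-15->C; (3,6):dx=+2,dy=-10->D
  (3,7):dx=-2,dy=-18->C; (3,8):dx=+1,dy=-2->D; (3,9):dx=-1,dy=-11->C; (3,10):dx=-5,dy=-7->C
  (4,5):dx=+2,dy=-1->D; (4,6):dx=+11,dy=+4->C; (4,7):dx=+7,dy=-4->D; (4,8):dx=+10,dy=+12->C
  (4,9):dx=+8,dy=+3->C; (4,10):dx=+4,dy=+7->C; (5,6):dx=+9,dy=+5->C; (5,7):dx=+5,dy=-3->D
  (5,8):dx=+8,dy=+13->C; (5,9):dx=+6,dy=+4->C; (5,10):dx=+2,dy=+8->C; (6,7):dx=-4,dy=-8->C
  (6,8):dx=-1,dy=+8->D; (6,9):dx=-3,dy=-1->C; (6,10):dx=-7,dy=+3->D; (7,8):dx=+3,dy=+16->C
  (7,9):dx=+1,dy=+7->C; (7,10):dx=-3,dy=+11->D; (8,9):dx=-2,dy=-9->C; (8,10):dx=-6,dy=-5->C
  (9,10):dx=-4,dy=+4->D
Step 2: C = 28, D = 17, total pairs = 45.
Step 3: tau = (C - D)/(n(n-1)/2) = (28 - 17)/45 = 0.244444.
Step 4: Exact two-sided p-value (enumerate n! = 3628800 permutations of y under H0): p = 0.380720.
Step 5: alpha = 0.05. fail to reject H0.

tau_b = 0.2444 (C=28, D=17), p = 0.380720, fail to reject H0.


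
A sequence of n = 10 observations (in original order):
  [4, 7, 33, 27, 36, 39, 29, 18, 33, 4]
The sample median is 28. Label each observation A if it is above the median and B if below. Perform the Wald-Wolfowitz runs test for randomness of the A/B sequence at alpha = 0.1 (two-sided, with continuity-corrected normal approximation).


Step 1: Compute median = 28; label A = above, B = below.
Labels in order: BBABAAABAB  (n_A = 5, n_B = 5)
Step 2: Count runs R = 7.
Step 3: Under H0 (random ordering), E[R] = 2*n_A*n_B/(n_A+n_B) + 1 = 2*5*5/10 + 1 = 6.0000.
        Var[R] = 2*n_A*n_B*(2*n_A*n_B - n_A - n_B) / ((n_A+n_B)^2 * (n_A+n_B-1)) = 2000/900 = 2.2222.
        SD[R] = 1.4907.
Step 4: Continuity-corrected z = (R - 0.5 - E[R]) / SD[R] = (7 - 0.5 - 6.0000) / 1.4907 = 0.3354.
Step 5: Two-sided p-value via normal approximation = 2*(1 - Phi(|z|)) = 0.737316.
Step 6: alpha = 0.1. fail to reject H0.

R = 7, z = 0.3354, p = 0.737316, fail to reject H0.


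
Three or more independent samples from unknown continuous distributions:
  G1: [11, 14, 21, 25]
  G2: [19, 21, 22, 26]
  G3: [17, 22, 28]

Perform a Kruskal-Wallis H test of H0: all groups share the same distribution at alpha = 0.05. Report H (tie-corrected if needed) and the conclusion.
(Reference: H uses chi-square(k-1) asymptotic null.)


Step 1: Combine all N = 11 observations and assign midranks.
sorted (value, group, rank): (11,G1,1), (14,G1,2), (17,G3,3), (19,G2,4), (21,G1,5.5), (21,G2,5.5), (22,G2,7.5), (22,G3,7.5), (25,G1,9), (26,G2,10), (28,G3,11)
Step 2: Sum ranks within each group.
R_1 = 17.5 (n_1 = 4)
R_2 = 27 (n_2 = 4)
R_3 = 21.5 (n_3 = 3)
Step 3: H = 12/(N(N+1)) * sum(R_i^2/n_i) - 3(N+1)
     = 12/(11*12) * (17.5^2/4 + 27^2/4 + 21.5^2/3) - 3*12
     = 0.090909 * 412.896 - 36
     = 1.535985.
Step 4: Ties present; correction factor C = 1 - 12/(11^3 - 11) = 0.990909. Corrected H = 1.535985 / 0.990909 = 1.550076.
Step 5: Under H0, H ~ chi^2(2); p-value = 0.460686.
Step 6: alpha = 0.05. fail to reject H0.

H = 1.5501, df = 2, p = 0.460686, fail to reject H0.


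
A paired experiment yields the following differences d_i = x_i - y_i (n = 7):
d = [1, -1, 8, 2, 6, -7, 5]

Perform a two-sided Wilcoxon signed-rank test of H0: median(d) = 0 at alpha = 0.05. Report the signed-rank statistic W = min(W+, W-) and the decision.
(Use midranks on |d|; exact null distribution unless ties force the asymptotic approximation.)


Step 1: Drop any zero differences (none here) and take |d_i|.
|d| = [1, 1, 8, 2, 6, 7, 5]
Step 2: Midrank |d_i| (ties get averaged ranks).
ranks: |1|->1.5, |1|->1.5, |8|->7, |2|->3, |6|->5, |7|->6, |5|->4
Step 3: Attach original signs; sum ranks with positive sign and with negative sign.
W+ = 1.5 + 7 + 3 + 5 + 4 = 20.5
W- = 1.5 + 6 = 7.5
(Check: W+ + W- = 28 should equal n(n+1)/2 = 28.)
Step 4: Test statistic W = min(W+, W-) = 7.5.
Step 5: Ties in |d|, so use the tie-corrected normal approximation.
        E[W] = n(n+1)/4 = 7*8/4 = 14.
        Tie groups: |d|=1 (t=2); sum(t^3 - t) = 6.
        Var[W] = n(n+1)(2n+1)/24 - sum(t^3-t)/48 = 840/24 - 6/48 = 34.875.
        z = (W - E[W]) / sqrt(Var[W]) = (7.5 - 14) / 5.9055 = -1.1007.
        Two-sided p = 2*Phi(z) = 0.271041.
Step 6: alpha = 0.05. fail to reject H0.

W+ = 20.5, W- = 7.5, W = min = 7.5, p = 0.271041, fail to reject H0.


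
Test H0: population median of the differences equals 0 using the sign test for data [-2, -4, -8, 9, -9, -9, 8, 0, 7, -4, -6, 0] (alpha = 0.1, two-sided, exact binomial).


Step 1: Discard zero differences. Original n = 12; n_eff = number of nonzero differences = 10.
Nonzero differences (with sign): -2, -4, -8, +9, -9, -9, +8, +7, -4, -6
Step 2: Count signs: positive = 3, negative = 7.
Step 3: Under H0: P(positive) = 0.5, so the number of positives S ~ Bin(10, 0.5).
Step 4: Two-sided exact p-value = sum of Bin(10,0.5) probabilities at or below the observed probability = 0.343750.
Step 5: alpha = 0.1. fail to reject H0.

n_eff = 10, pos = 3, neg = 7, p = 0.343750, fail to reject H0.


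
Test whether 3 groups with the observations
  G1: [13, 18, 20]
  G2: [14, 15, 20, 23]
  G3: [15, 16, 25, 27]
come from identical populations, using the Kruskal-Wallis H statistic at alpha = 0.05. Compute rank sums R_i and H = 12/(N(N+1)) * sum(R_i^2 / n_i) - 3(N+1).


Step 1: Combine all N = 11 observations and assign midranks.
sorted (value, group, rank): (13,G1,1), (14,G2,2), (15,G2,3.5), (15,G3,3.5), (16,G3,5), (18,G1,6), (20,G1,7.5), (20,G2,7.5), (23,G2,9), (25,G3,10), (27,G3,11)
Step 2: Sum ranks within each group.
R_1 = 14.5 (n_1 = 3)
R_2 = 22 (n_2 = 4)
R_3 = 29.5 (n_3 = 4)
Step 3: H = 12/(N(N+1)) * sum(R_i^2/n_i) - 3(N+1)
     = 12/(11*12) * (14.5^2/3 + 22^2/4 + 29.5^2/4) - 3*12
     = 0.090909 * 408.646 - 36
     = 1.149621.
Step 4: Ties present; correction factor C = 1 - 12/(11^3 - 11) = 0.990909. Corrected H = 1.149621 / 0.990909 = 1.160168.
Step 5: Under H0, H ~ chi^2(2); p-value = 0.559851.
Step 6: alpha = 0.05. fail to reject H0.

H = 1.1602, df = 2, p = 0.559851, fail to reject H0.


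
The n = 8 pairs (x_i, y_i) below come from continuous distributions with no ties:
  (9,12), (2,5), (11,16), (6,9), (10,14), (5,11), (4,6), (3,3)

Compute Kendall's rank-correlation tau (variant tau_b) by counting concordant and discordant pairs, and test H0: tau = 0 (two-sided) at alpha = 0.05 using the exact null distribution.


Step 1: Enumerate the 28 unordered pairs (i,j) with i<j and classify each by sign(x_j-x_i) * sign(y_j-y_i).
  (1,2):dx=-7,dy=-7->C; (1,3):dx=+2,dy=+4->C; (1,4):dx=-3,dy=-3->C; (1,5):dx=+1,dy=+2->C
  (1,6):dx=-4,dy=-1->C; (1,7):dx=-5,dy=-6->C; (1,8):dx=-6,dy=-9->C; (2,3):dx=+9,dy=+11->C
  (2,4):dx=+4,dy=+4->C; (2,5):dx=+8,dy=+9->C; (2,6):dx=+3,dy=+6->C; (2,7):dx=+2,dy=+1->C
  (2,8):dx=+1,dy=-2->D; (3,4):dx=-5,dy=-7->C; (3,5):dx=-1,dy=-2->C; (3,6):dx=-6,dy=-5->C
  (3,7):dx=-7,dy=-10->C; (3,8):dx=-8,dy=-13->C; (4,5):dx=+4,dy=+5->C; (4,6):dx=-1,dy=+2->D
  (4,7):dx=-2,dy=-3->C; (4,8):dx=-3,dy=-6->C; (5,6):dx=-5,dy=-3->C; (5,7):dx=-6,dy=-8->C
  (5,8):dx=-7,dy=-11->C; (6,7):dx=-1,dy=-5->C; (6,8):dx=-2,dy=-8->C; (7,8):dx=-1,dy=-3->C
Step 2: C = 26, D = 2, total pairs = 28.
Step 3: tau = (C - D)/(n(n-1)/2) = (26 - 2)/28 = 0.857143.
Step 4: Exact two-sided p-value (enumerate n! = 40320 permutations of y under H0): p = 0.001736.
Step 5: alpha = 0.05. reject H0.

tau_b = 0.8571 (C=26, D=2), p = 0.001736, reject H0.


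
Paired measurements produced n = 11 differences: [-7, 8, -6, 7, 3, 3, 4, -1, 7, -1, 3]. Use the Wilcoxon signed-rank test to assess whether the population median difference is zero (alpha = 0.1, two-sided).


Step 1: Drop any zero differences (none here) and take |d_i|.
|d| = [7, 8, 6, 7, 3, 3, 4, 1, 7, 1, 3]
Step 2: Midrank |d_i| (ties get averaged ranks).
ranks: |7|->9, |8|->11, |6|->7, |7|->9, |3|->4, |3|->4, |4|->6, |1|->1.5, |7|->9, |1|->1.5, |3|->4
Step 3: Attach original signs; sum ranks with positive sign and with negative sign.
W+ = 11 + 9 + 4 + 4 + 6 + 9 + 4 = 47
W- = 9 + 7 + 1.5 + 1.5 = 19
(Check: W+ + W- = 66 should equal n(n+1)/2 = 66.)
Step 4: Test statistic W = min(W+, W-) = 19.
Step 5: Ties in |d|, so use the tie-corrected normal approximation.
        E[W] = n(n+1)/4 = 11*12/4 = 33.
        Tie groups: |d|=1 (t=2), |d|=3 (t=3), |d|=7 (t=3); sum(t^3 - t) = 54.
        Var[W] = n(n+1)(2n+1)/24 - sum(t^3-t)/48 = 3036/24 - 54/48 = 125.375.
        z = (W - E[W]) / sqrt(Var[W]) = (19 - 33) / 11.1971 = -1.2503.
        Two-sided p = 2*Phi(z) = 0.211181.
Step 6: alpha = 0.1. fail to reject H0.

W+ = 47, W- = 19, W = min = 19, p = 0.211181, fail to reject H0.


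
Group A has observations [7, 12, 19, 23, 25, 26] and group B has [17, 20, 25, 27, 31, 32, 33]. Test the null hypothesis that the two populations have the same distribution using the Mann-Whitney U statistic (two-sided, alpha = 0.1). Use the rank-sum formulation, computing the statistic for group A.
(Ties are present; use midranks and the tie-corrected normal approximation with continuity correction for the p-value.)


Step 1: Combine and sort all 13 observations; assign midranks.
sorted (value, group): (7,X), (12,X), (17,Y), (19,X), (20,Y), (23,X), (25,X), (25,Y), (26,X), (27,Y), (31,Y), (32,Y), (33,Y)
ranks: 7->1, 12->2, 17->3, 19->4, 20->5, 23->6, 25->7.5, 25->7.5, 26->9, 27->10, 31->11, 32->12, 33->13
Step 2: Rank sum for X: R1 = 1 + 2 + 4 + 6 + 7.5 + 9 = 29.5.
Step 3: U_X = R1 - n1(n1+1)/2 = 29.5 - 6*7/2 = 29.5 - 21 = 8.5.
       U_Y = n1*n2 - U_X = 42 - 8.5 = 33.5.
Step 4: Ties are present, so use the tie-corrected normal approximation (with continuity correction) for the p-value.
Step 5: p-value = 0.086044; compare to alpha = 0.1. reject H0.

U_X = 8.5, p = 0.086044, reject H0 at alpha = 0.1.


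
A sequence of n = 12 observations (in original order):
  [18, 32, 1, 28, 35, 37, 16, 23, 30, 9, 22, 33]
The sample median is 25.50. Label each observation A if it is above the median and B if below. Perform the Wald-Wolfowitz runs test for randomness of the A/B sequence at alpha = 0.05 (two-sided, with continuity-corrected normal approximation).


Step 1: Compute median = 25.50; label A = above, B = below.
Labels in order: BABAAABBABBA  (n_A = 6, n_B = 6)
Step 2: Count runs R = 8.
Step 3: Under H0 (random ordering), E[R] = 2*n_A*n_B/(n_A+n_B) + 1 = 2*6*6/12 + 1 = 7.0000.
        Var[R] = 2*n_A*n_B*(2*n_A*n_B - n_A - n_B) / ((n_A+n_B)^2 * (n_A+n_B-1)) = 4320/1584 = 2.7273.
        SD[R] = 1.6514.
Step 4: Continuity-corrected z = (R - 0.5 - E[R]) / SD[R] = (8 - 0.5 - 7.0000) / 1.6514 = 0.3028.
Step 5: Two-sided p-value via normal approximation = 2*(1 - Phi(|z|)) = 0.762069.
Step 6: alpha = 0.05. fail to reject H0.

R = 8, z = 0.3028, p = 0.762069, fail to reject H0.
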